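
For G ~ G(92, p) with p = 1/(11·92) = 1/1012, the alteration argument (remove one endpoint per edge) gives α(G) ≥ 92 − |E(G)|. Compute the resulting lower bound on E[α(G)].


E[|E(G)|] = C(92, 2)·p = 4186 · (1/1012) = 91/22.
E[α(G)] ≥ n − E[|E(G)|] = 92 − 91/22 = 1933/22.
Numerically: ≈ 87.863636.
(This is only a lower bound; the true E[α(G)] may be larger.)

E[α(G)] ≥ 1933/22 ≈ 87.863636.


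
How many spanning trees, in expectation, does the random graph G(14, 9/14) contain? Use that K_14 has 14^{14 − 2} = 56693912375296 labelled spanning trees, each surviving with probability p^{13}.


K_14 has 14^{14 − 2} = 56693912375296 labelled spanning trees.
For each such spanning tree H, let X_H = 1 if all 13 edges of H are present in G. Then P[X_H = 1] = p^{13} = (9/14)^{13} = 2541865828329/793714773254144.
Summing the indicators: E[X] = Σ_H E[X_H] = 56693912375296 · p^{13} = 56693912375296 · 2541865828329/793714773254144 = 2541865828329/14.
Numerically: E[X] ≈ 1.816e+11.

E[X] = 56693912375296 · (9/14)^{13} = 2541865828329/14 ≈ 1.816e+11.


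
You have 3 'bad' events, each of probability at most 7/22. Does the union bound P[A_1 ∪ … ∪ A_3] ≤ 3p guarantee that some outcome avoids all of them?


Union bound: P[∪_{i=1}^{3} A_i] ≤ Σ_i P[A_i] ≤ 3·p = 3·(7/22) = 21/22.
Numerically: 21/22 ≈ 0.955.
Is 21/22 < 1? YES.
Since P[∪ A_i] ≤ 21/22 < 1, the complement has P[∩ A_i^c] ≥ 1 − 21/22 = 1/22 > 0, so some outcome avoids every A_i.

3·p = 21/22 ≈ 0.955; existence CERTIFIED by the union bound.


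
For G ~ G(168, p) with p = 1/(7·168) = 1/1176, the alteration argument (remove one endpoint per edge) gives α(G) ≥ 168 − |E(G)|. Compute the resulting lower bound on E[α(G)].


E[|E(G)|] = C(168, 2)·p = 14028 · (1/1176) = 167/14.
E[α(G)] ≥ n − E[|E(G)|] = 168 − 167/14 = 2185/14.
Numerically: ≈ 156.0714.
(This is only a lower bound; the true E[α(G)] may be larger.)

E[α(G)] ≥ 2185/14 ≈ 156.0714.


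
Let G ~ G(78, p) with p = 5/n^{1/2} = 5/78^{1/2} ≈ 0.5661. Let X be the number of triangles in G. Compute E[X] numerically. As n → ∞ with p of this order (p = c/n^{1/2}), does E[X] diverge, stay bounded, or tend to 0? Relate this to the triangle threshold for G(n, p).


Number of potential triangles: C(78, 3) = 76076.
Each occurs with probability p³ ≈ (0.5661)³ ≈ 1.814547e-01.
By linearity: E[X] = C(78, 3)·p³ ≈ 76076 · 1.814547e-01 ≈ 13804.3442.
Since α = 1/2 < 1, p = c/n^{1/2} ≫ 1/n is above the triangle threshold p ~ 1/n. Asymptotically E[X] ~ (c³/6)·n^{3(1−α)} = (5³/6)·n^{1.5} → ∞; triangles are abundant w.h.p.

E[X] ≈ 13804.3442; in regime p = Θ(1/n^{1/2}) E[X] diverges (above the triangle threshold p ~ 1/n).


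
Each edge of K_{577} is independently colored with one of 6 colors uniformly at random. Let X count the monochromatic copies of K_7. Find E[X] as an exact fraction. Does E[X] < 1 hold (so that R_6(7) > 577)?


E[X] = C(577, 7) · 6^{1 − 21} = 4073186129881440 · 6^{−20} = 4073186129881440/3656158440062976.
As a reduced fraction: E[X] = 42429022186265/38084983750656 ≈ 1.114.
Is E[X] < 1? NO.
Since E[X] ≥ 1, the first-moment bound is inconclusive at n = 577; it does NOT by itself certify R_6(7) > 577.

E[X] = 42429022186265/38084983750656 ≈ 1.114; E[X] ≥ 1; first-moment method inconclusive here.


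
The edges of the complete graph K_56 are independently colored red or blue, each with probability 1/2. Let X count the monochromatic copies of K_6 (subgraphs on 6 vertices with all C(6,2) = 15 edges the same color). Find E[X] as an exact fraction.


Let X = Σ_S X_S over the C(56, 6) = 32468436 subsets S of size 6, where X_S = 1 if the K_6 on S is monochromatic.
For a fixed S, the K_6 on S has C(6, 2) = 15 edges. P[all 15 edges red] = (1/2)^15, and likewise for blue, so P[monochromatic] = 2·(1/2)^15 = 2^{1 − 15} = 1/16384.
Summing: E[X] = C(56, 6) · 2^{1 − 15} = 32468436 · 1/16384 = 8117109/4096.
Numerically: E[X] ≈ 1981.716064.

E[X] = C(56,6)·2^(1−C(6,2)) = 8117109/4096 ≈ 1981.716064.


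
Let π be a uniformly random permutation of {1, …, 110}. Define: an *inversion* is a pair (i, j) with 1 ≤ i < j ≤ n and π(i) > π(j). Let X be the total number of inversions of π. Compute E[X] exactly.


Write X = Σ X_I over the C(110, 2) = 5995 pairs i < j, with X_I the indicator of one inversion.
There are 5995 indicators.
For each fixed pair i < j, the values π(i) and π(j) are two distinct elements of {1, …, 110} in uniformly random order; by symmetry P[π(i) > π(j)] = 1/2.
By linearity: E[X] = 5995 · (1/2) = C(110, 2) · (1/2) = 5995/2 = 5995/2 ≈ 2997.5000.

E[X] = 5995/2 = 2997.5000.


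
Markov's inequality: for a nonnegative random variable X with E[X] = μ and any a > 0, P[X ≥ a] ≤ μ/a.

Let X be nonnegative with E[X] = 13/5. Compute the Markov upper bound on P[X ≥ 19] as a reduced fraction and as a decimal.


μ = E[X] = 13/5, a = 19.
Markov: P[X ≥ 19] ≤ μ/a = (13/5)/19 = 13/95.
Numerically: ≈ 0.136842.
(Since a = 19 > μ = 2.600000, the bound 13/95 is < 1 and informative.)

P[X ≥ 19] ≤ 13/95 ≈ 0.136842.


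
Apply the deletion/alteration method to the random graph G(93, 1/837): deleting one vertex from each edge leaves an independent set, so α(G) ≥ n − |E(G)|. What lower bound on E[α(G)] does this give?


E[|E(G)|] = C(93, 2)·p = 4278 · (1/837) = 46/9.
E[α(G)] ≥ n − E[|E(G)|] = 93 − 46/9 = 791/9.
Numerically: ≈ 87.8889.
(This is only a lower bound; the true E[α(G)] may be larger.)

E[α(G)] ≥ 791/9 ≈ 87.8889.


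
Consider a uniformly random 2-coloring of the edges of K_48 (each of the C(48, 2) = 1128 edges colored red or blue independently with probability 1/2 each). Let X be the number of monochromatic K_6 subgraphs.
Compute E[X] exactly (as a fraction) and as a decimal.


Let X = Σ_S X_S over the C(48, 6) = 12271512 subsets S of size 6, where X_S = 1 if the K_6 on S is monochromatic.
For a fixed S, the K_6 on S has C(6, 2) = 15 edges. P[all 15 edges red] = (1/2)^15, and likewise for blue, so P[monochromatic] = 2·(1/2)^15 = 2^{1 − 15} = 1/16384.
Summing: E[X] = C(48, 6) · 2^{1 − 15} = 12271512 · 1/16384 = 1533939/2048.
Numerically: E[X] ≈ 748.993652.

E[X] = C(48,6)·2^(1−C(6,2)) = 1533939/2048 ≈ 748.993652.


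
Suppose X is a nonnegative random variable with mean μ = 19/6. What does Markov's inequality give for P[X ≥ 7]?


μ = E[X] = 19/6, a = 7.
Markov: P[X ≥ 7] ≤ μ/a = (19/6)/7 = 19/42.
Numerically: ≈ 0.452381.
(Since a = 7 > μ = 3.166667, the bound 19/42 is < 1 and informative.)

P[X ≥ 7] ≤ 19/42 ≈ 0.452381.


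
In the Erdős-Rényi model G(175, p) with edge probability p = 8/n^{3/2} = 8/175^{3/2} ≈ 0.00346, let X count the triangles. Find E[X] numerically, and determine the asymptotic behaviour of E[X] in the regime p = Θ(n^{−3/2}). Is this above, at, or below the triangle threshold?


Number of potential triangles: C(175, 3) = 877975.
Each occurs with probability p³ ≈ (0.00346)³ ≈ 4.12666e-08.
By linearity: E[X] = C(175, 3)·p³ ≈ 877975 · 4.12666e-08 ≈ 0.036.
Since α = 3/2 > 1, p = c/n^{3/2} = o(1/n) is below the triangle threshold p ~ 1/n. Asymptotically E[X] ~ (c³/6)·n^{3(1−α)} = (8³/6)·n^{-1.5} → 0, so by Markov's inequality G has no triangles w.h.p.

E[X] ≈ 0.036; in regime p = Θ(1/n^{3/2}) E[X] tends to 0 (below the triangle threshold p ~ 1/n).


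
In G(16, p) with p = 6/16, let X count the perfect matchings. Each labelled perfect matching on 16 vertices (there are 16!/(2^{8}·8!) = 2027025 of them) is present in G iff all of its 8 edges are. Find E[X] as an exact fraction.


K_16 has 16!/(2^{8}·8!) = 2027025 labelled perfect matchings.
For each such perfect matching H, let X_H = 1 if all 8 edges of H are present in G. Then P[X_H = 1] = p^{8} = (3/8)^{8} = 6561/16777216.
By linearity: E[X] = Σ_H E[X_H] = 2027025 · p^{8} = 2027025 · 6561/16777216 = 13299311025/16777216.
Numerically: E[X] ≈ 792.7.

E[X] = 2027025 · (3/8)^{8} = 13299311025/16777216 ≈ 792.7.


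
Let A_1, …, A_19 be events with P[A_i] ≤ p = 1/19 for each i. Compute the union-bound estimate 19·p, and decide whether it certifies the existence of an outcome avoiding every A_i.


Union bound: P[∪_{i=1}^{19} A_i] ≤ Σ_i P[A_i] ≤ 19·p = 19·(1/19) = 1.
Numerically: 1 ≈ 1.000.
Is 1 < 1? NO.
Since the bound 1 is ≥ 1, the union bound is uninformative here; it does NOT by itself certify existence.

19·p = 1 ≈ 1.000; existence NOT certified by the union bound.


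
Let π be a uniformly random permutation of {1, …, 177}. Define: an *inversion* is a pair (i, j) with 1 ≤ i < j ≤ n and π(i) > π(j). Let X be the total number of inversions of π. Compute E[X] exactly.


Write X = Σ X_I over the C(177, 2) = 15576 pairs i < j, with X_I the indicator of one inversion.
There are 15576 indicators.
For each fixed pair i < j, the values π(i) and π(j) are two distinct elements of {1, …, 177} in uniformly random order; by symmetry P[π(i) > π(j)] = 1/2.
By linearity: E[X] = 15576 · (1/2) = C(177, 2) · (1/2) = 15576/2 = 7788 ≈ 7788.000000.

E[X] = 7788 = 7788.000000.


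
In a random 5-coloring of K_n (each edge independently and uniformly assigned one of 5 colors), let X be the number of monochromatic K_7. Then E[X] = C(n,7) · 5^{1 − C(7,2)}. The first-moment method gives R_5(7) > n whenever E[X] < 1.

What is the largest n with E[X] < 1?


We need C(n, 7) · 5^{1 − 21} < 1, i.e. C(n, 7) < 5^{21 − 1} = 95367431640625.
Check values of n near the boundary:
  n = 337: C(337, 7) = 91989916924632; 91989916924632 < 95367431640625? YES
  n = 338: C(338, 7) = 93935323022736; 93935323022736 < 95367431640625? YES
  n = 339: C(339, 7) = 95915887062372; 95915887062372 < 95367431640625? NO
  n = 340: C(340, 7) = 97932136940560; 97932136940560 < 95367431640625? NO
The largest n with C(n, 7) < 95367431640625 is n = 338 (where E[X] = 93935323022736/95367431640625 ≈ 0.9850). Hence R_5(7) > 338, i.e. R_5(7) ≥ 339.

Largest n = 338; hence R_5(7) > 338.


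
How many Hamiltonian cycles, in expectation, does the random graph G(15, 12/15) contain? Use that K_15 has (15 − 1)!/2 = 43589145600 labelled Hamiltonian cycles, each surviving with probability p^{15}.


K_15 has (15 − 1)!/2 = 43589145600 labelled Hamiltonian cycles.
For each such Hamiltonian cycle H, let X_H = 1 if all 15 edges of H are present in G. Then P[X_H = 1] = p^{15} = (4/5)^{15} = 1073741824/30517578125.
By linearity of expectation: E[X] = Σ_H E[X_H] = 43589145600 · p^{15} = 43589145600 · 1073741824/30517578125 = 1872139548125822976/1220703125.
Numerically: E[X] ≈ 1.53e+09.

E[X] = 43589145600 · (4/5)^{15} = 1872139548125822976/1220703125 ≈ 1.53e+09.


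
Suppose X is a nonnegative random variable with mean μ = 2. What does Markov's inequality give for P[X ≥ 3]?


μ = E[X] = 2, a = 3.
Markov: P[X ≥ 3] ≤ μ/a = (2)/3 = 2/3.
Numerically: ≈ 0.66667.
(Since a = 3 > μ = 2.00000, the bound 2/3 is < 1 and informative.)

P[X ≥ 3] ≤ 2/3 ≈ 0.66667.


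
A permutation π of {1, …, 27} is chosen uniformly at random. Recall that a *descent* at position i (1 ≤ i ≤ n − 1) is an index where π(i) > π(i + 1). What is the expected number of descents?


Write X = Σ X_I over i = 1, …, 26, with X_I the indicator of one descent.
There are 26 indicators.
For each fixed i, the pair (π(i), π(i+1)) is a uniformly random ordered pair of distinct values from {1, …, 27}; by symmetry P[π(i) > π(i+1)] = 1/2.
By linearity: E[X] = 26 · (1/2) = (27 − 1) · (1/2) = 13 ≈ 13.00000.

E[X] = 13 = 13.00000.


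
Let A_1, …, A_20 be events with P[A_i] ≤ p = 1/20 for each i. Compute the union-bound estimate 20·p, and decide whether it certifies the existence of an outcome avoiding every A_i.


Union bound: P[∪_{i=1}^{20} A_i] ≤ Σ_i P[A_i] ≤ 20·p = 20·(1/20) = 1.
Numerically: 1 ≈ 1.000.
Is 1 < 1? NO.
Since the bound 1 is ≥ 1, the union bound is uninformative here; it does NOT by itself certify existence.

20·p = 1 ≈ 1.000; existence NOT certified by the union bound.


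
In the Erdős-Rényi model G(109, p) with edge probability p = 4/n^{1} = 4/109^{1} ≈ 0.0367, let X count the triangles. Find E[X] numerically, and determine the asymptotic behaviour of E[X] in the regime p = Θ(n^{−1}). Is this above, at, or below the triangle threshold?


Number of potential triangles: C(109, 3) = 209934.
Each occurs with probability p³ ≈ (0.0367)³ ≈ 4.941974e-05.
By linearity: E[X] = C(109, 3)·p³ ≈ 209934 · 4.941974e-05 ≈ 10.3749.
Here α = 1, so p = 4/n is exactly at the triangle threshold p ~ 1/n. Asymptotically E[X] → c³/6 = 4³/6 = 32/3 ≈ 10.6667, a bounded constant. In this regime the triangle count is asymptotically Poisson(c³/6).

E[X] ≈ 10.3749; in regime p = Θ(1/n^{1}) E[X] stays bounded (at the triangle threshold p ~ 1/n).


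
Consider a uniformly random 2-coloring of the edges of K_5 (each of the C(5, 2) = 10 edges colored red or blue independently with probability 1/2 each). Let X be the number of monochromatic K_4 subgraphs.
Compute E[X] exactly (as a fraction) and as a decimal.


Let X = Σ_S X_S over the C(5, 4) = 5 subsets S of size 4, where X_S = 1 if the K_4 on S is monochromatic.
For a fixed S, the K_4 on S has C(4, 2) = 6 edges. P[all 6 edges red] = (1/2)^6, and likewise for blue, so P[monochromatic] = 2·(1/2)^6 = 2^{1 − 6} = 1/32.
By linearity: E[X] = C(5, 4) · 2^{1 − 6} = 5 · 1/32 = 5/32.
Numerically: E[X] ≈ 0.15625.

E[X] = C(5,4)·2^(1−C(4,2)) = 5/32 ≈ 0.15625.


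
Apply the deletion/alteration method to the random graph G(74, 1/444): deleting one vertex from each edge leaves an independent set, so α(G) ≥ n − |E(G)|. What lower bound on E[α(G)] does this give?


E[|E(G)|] = C(74, 2)·p = 2701 · (1/444) = 73/12.
E[α(G)] ≥ n − E[|E(G)|] = 74 − 73/12 = 815/12.
Numerically: ≈ 67.9167.
(This is only a lower bound; the true E[α(G)] may be larger.)

E[α(G)] ≥ 815/12 ≈ 67.9167.


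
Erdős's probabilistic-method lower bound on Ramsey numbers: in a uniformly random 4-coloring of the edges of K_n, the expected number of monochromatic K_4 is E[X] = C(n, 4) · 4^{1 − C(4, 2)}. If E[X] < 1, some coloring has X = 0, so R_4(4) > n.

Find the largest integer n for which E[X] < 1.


We need C(n, 4) · 4^{1 − 6} < 1, i.e. C(n, 4) < 4^{6 − 1} = 1024.
Check values of n near the boundary:
  n = 10: C(10, 4) = 210; 210 < 1024? YES
  n = 11: C(11, 4) = 330; 330 < 1024? YES
  n = 12: C(12, 4) = 495; 495 < 1024? YES
  n = 13: C(13, 4) = 715; 715 < 1024? YES
  n = 14: C(14, 4) = 1001; 1001 < 1024? YES
  n = 15: C(15, 4) = 1365; 1365 < 1024? NO
  n = 16: C(16, 4) = 1820; 1820 < 1024? NO
  n = 17: C(17, 4) = 2380; 2380 < 1024? NO
The largest n with C(n, 4) < 1024 is n = 14 (where E[X] = 1001/1024 ≈ 0.9775). Hence R_4(4) > 14, i.e. R_4(4) ≥ 15.

Largest n = 14; hence R_4(4) > 14.


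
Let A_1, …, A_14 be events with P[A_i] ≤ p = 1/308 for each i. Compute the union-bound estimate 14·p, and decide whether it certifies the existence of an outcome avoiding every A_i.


Union bound: P[∪_{i=1}^{14} A_i] ≤ Σ_i P[A_i] ≤ 14·p = 14·(1/308) = 1/22.
Numerically: 1/22 ≈ 0.045.
Is 1/22 < 1? YES.
Since P[∪ A_i] ≤ 1/22 < 1, the complement has P[∩ A_i^c] ≥ 1 − 1/22 = 21/22 > 0, so some outcome avoids every A_i.

14·p = 1/22 ≈ 0.045; existence CERTIFIED by the union bound.


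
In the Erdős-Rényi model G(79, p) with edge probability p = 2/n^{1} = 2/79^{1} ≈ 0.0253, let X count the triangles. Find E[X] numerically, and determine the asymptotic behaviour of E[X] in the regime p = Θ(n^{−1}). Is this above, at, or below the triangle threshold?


Number of potential triangles: C(79, 3) = 79079.
Each occurs with probability p³ ≈ (0.0253)³ ≈ 1.62259e-05.
By linearity: E[X] = C(79, 3)·p³ ≈ 79079 · 1.62259e-05 ≈ 1.283.
Here α = 1, so p = 2/n is exactly at the triangle threshold p ~ 1/n. Asymptotically E[X] → c³/6 = 2³/6 = 4/3 ≈ 1.333, a bounded constant. In this regime the triangle count is asymptotically Poisson(c³/6).

E[X] ≈ 1.283; in regime p = Θ(1/n^{1}) E[X] stays bounded (at the triangle threshold p ~ 1/n).


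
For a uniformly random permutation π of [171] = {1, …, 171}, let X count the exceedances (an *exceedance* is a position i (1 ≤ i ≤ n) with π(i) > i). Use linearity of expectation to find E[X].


Write X = Σ_{i=1}^{171} X_i, where X_i = 1_{π(i) > i}.
For each fixed i, π(i) is uniform over {1, …, 171} (marginal of a uniform permutation), so P[π(i) > i] = (n − i)/n. Summing: Σ_{i=1}^{171} (n − i)/n = (0 + 1 + … + 170)/171 = 171(171 − 1)/(2·171) = (171 − 1)/2.
Hence E[X] = Σ_{i=1}^{171} (171 − i)/171 = 85 ≈ 85.00000.

E[X] = 85 = 85.00000.


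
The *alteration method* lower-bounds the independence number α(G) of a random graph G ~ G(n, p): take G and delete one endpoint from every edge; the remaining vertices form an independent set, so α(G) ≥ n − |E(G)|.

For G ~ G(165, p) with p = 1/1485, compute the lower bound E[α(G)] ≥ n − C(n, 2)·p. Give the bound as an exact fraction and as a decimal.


E[|E(G)|] = C(165, 2)·p = 13530 · (1/1485) = 82/9.
E[α(G)] ≥ n − E[|E(G)|] = 165 − 82/9 = 1403/9.
Numerically: ≈ 155.888889.
(This is only a lower bound; the true E[α(G)] may be larger.)

E[α(G)] ≥ 1403/9 ≈ 155.888889.


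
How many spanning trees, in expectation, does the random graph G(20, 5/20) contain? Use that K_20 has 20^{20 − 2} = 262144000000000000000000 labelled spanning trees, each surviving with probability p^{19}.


K_20 has 20^{20 − 2} = 262144000000000000000000 labelled spanning trees.
For each such spanning tree H, let X_H = 1 if all 19 edges of H are present in G. Then P[X_H = 1] = p^{19} = (1/4)^{19} = 1/274877906944.
By linearity: E[X] = Σ_H E[X_H] = 262144000000000000000000 · p^{19} = 262144000000000000000000 · 1/274877906944 = 3814697265625/4.
Numerically: E[X] ≈ 9.537e+11.

E[X] = 262144000000000000000000 · (1/4)^{19} = 3814697265625/4 ≈ 9.537e+11.


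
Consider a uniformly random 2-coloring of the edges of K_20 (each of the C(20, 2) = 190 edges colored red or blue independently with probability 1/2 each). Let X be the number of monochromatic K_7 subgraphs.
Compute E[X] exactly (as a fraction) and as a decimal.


Let X = Σ_S X_S over the C(20, 7) = 77520 subsets S of size 7, where X_S = 1 if the K_7 on S is monochromatic.
For a fixed S, the K_7 on S has C(7, 2) = 21 edges. P[all 21 edges red] = (1/2)^21, and likewise for blue, so P[monochromatic] = 2·(1/2)^21 = 2^{1 − 21} = 1/1048576.
Summing: E[X] = C(20, 7) · 2^{1 − 21} = 77520 · 1/1048576 = 4845/65536.
Numerically: E[X] ≈ 0.074.

E[X] = C(20,7)·2^(1−C(7,2)) = 4845/65536 ≈ 0.074.


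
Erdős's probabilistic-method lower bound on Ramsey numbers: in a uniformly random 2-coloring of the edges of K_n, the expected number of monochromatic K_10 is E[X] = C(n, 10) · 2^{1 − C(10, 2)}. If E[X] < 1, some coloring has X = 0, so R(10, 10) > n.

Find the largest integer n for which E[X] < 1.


We need C(n, 10) · 2^{1 − 45} < 1, i.e. C(n, 10) < 2^{45 − 1} = 17592186044416.
Check values of n near the boundary:
  n = 98: C(98, 10) = 14005614014756; 14005614014756 < 17592186044416? YES
  n = 99: C(99, 10) = 15579278510796; 15579278510796 < 17592186044416? YES
  n = 100: C(100, 10) = 17310309456440; 17310309456440 < 17592186044416? YES
  n = 101: C(101, 10) = 19212541264840; 19212541264840 < 17592186044416? NO
  n = 102: C(102, 10) = 21300860967540; 21300860967540 < 17592186044416? NO
The largest n with C(n, 10) < 17592186044416 is n = 100 (where E[X] = 2163788682055/2199023255552 ≈ 0.98398). Hence R(10, 10) > 100, i.e. R(10, 10) ≥ 101.

Largest n = 100; hence R(10, 10) > 100.


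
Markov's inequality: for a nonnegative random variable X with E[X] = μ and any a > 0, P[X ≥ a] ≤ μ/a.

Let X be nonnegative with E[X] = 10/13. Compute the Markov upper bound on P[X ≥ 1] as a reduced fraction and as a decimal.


μ = E[X] = 10/13, a = 1.
Markov: P[X ≥ 1] ≤ μ/a = (10/13)/1 = 10/13.
Numerically: ≈ 0.769231.
(Since a = 1 > μ = 0.769231, the bound 10/13 is < 1 and informative.)

P[X ≥ 1] ≤ 10/13 ≈ 0.769231.


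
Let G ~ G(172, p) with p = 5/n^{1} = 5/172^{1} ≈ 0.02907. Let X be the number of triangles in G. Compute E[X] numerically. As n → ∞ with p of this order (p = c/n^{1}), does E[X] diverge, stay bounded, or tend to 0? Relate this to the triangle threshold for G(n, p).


Number of potential triangles: C(172, 3) = 833340.
Each occurs with probability p³ ≈ (0.02907)³ ≈ 2.4565447e-05.
By linearity: E[X] = C(172, 3)·p³ ≈ 833340 · 2.4565447e-05 ≈ 20.47137.
Here α = 1, so p = 5/n is exactly at the triangle threshold p ~ 1/n. Asymptotically E[X] → c³/6 = 5³/6 = 125/6 ≈ 20.83333, a bounded constant. In this regime the triangle count is asymptotically Poisson(c³/6).

E[X] ≈ 20.47137; in regime p = Θ(1/n^{1}) E[X] stays bounded (at the triangle threshold p ~ 1/n).


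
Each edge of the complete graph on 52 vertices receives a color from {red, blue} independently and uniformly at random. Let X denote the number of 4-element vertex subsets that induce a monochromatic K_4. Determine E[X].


Let X = Σ_S X_S over the C(52, 4) = 270725 subsets S of size 4, where X_S = 1 if the K_4 on S is monochromatic.
For a fixed S, the K_4 on S has C(4, 2) = 6 edges. P[all 6 edges red] = (1/2)^6, and likewise for blue, so P[monochromatic] = 2·(1/2)^6 = 2^{1 − 6} = 1/32.
By linearity: E[X] = C(52, 4) · 2^{1 − 6} = 270725 · 1/32 = 270725/32.
Numerically: E[X] ≈ 8460.15625.

E[X] = C(52,4)·2^(1−C(4,2)) = 270725/32 ≈ 8460.15625.


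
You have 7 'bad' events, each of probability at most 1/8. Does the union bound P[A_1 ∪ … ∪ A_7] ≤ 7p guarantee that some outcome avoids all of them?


Union bound: P[∪_{i=1}^{7} A_i] ≤ Σ_i P[A_i] ≤ 7·p = 7·(1/8) = 7/8.
Numerically: 7/8 ≈ 0.8750.
Is 7/8 < 1? YES.
Since P[∪ A_i] ≤ 7/8 < 1, the complement has P[∩ A_i^c] ≥ 1 − 7/8 = 1/8 > 0, so some outcome avoids every A_i.

7·p = 7/8 ≈ 0.8750; existence CERTIFIED by the union bound.


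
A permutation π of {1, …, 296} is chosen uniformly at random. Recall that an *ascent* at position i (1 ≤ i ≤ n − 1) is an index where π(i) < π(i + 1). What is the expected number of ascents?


Write X = Σ X_I over i = 1, …, 295, with X_I the indicator of one ascent.
There are 295 indicators.
For each fixed i, the pair (π(i), π(i+1)) is a uniformly random ordered pair of distinct values from {1, …, 296}; by symmetry P[π(i) < π(i+1)] = 1/2.
By linearity: E[X] = 295 · (1/2) = (296 − 1) · (1/2) = 295/2 ≈ 147.500000.

E[X] = 295/2 = 147.500000.


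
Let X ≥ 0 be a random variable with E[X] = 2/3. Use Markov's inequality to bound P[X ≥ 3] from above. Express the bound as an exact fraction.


μ = E[X] = 2/3, a = 3.
Markov: P[X ≥ 3] ≤ μ/a = (2/3)/3 = 2/9.
Numerically: ≈ 0.2222.
(Since a = 3 > μ = 0.6667, the bound 2/9 is < 1 and informative.)

P[X ≥ 3] ≤ 2/9 ≈ 0.2222.


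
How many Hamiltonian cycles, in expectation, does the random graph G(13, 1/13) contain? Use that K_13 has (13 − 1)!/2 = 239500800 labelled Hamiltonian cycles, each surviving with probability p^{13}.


K_13 has (13 − 1)!/2 = 239500800 labelled Hamiltonian cycles.
For each such Hamiltonian cycle H, let X_H = 1 if all 13 edges of H are present in G. Then P[X_H = 1] = p^{13} = (1/13)^{13} = 1/302875106592253.
By linearity of expectation: E[X] = Σ_H E[X_H] = 239500800 · p^{13} = 239500800 · 1/302875106592253 = 239500800/302875106592253.
Numerically: E[X] ≈ 7.90758e-07.

E[X] = 239500800 · (1/13)^{13} = 239500800/302875106592253 ≈ 7.90758e-07.


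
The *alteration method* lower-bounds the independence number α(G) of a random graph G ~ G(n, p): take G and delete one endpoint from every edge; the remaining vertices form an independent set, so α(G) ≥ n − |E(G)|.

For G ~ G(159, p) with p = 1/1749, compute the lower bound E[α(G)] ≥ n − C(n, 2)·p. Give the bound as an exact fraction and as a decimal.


E[|E(G)|] = C(159, 2)·p = 12561 · (1/1749) = 79/11.
E[α(G)] ≥ n − E[|E(G)|] = 159 − 79/11 = 1670/11.
Numerically: ≈ 151.818182.
(This is only a lower bound; the true E[α(G)] may be larger.)

E[α(G)] ≥ 1670/11 ≈ 151.818182.


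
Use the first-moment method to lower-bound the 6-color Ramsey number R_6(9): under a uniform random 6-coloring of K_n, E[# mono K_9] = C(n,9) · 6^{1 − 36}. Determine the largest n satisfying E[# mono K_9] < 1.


We need C(n, 9) · 6^{1 − 36} < 1, i.e. C(n, 9) < 6^{36 − 1} = 1719070799748422591028658176.
Check values of n near the boundary:
  n = 4403: C(4403, 9) = 1699894433046281918452233150; 1699894433046281918452233150 < 1719070799748422591028658176? YES
  n = 4404: C(4404, 9) = 1703375445537161676647015880; 1703375445537161676647015880 < 1719070799748422591028658176? YES
  n = 4405: C(4405, 9) = 1706862792900636302463627150; 1706862792900636302463627150 < 1719070799748422591028658176? YES
  n = 4406: C(4406, 9) = 1710356485221788389505285700; 1710356485221788389505285700 < 1719070799748422591028658176? YES
  n = 4407: C(4407, 9) = 1713856532599459170657070050; 1713856532599459170657070050 < 1719070799748422591028658176? YES
  n = 4408: C(4408, 9) = 1717362945146264156457459600; 1717362945146264156457459600 < 1719070799748422591028658176? YES
  n = 4409: C(4409, 9) = 1720875732988608787686577131; 1720875732988608787686577131 < 1719070799748422591028658176? NO
The largest n with C(n, 9) < 1719070799748422591028658176 is n = 4408 (where E[X] = 35778394690547169926197075/35813974994758803979763712 ≈ 0.9990). Hence R_6(9) > 4408, i.e. R_6(9) ≥ 4409.

Largest n = 4408; hence R_6(9) > 4408.


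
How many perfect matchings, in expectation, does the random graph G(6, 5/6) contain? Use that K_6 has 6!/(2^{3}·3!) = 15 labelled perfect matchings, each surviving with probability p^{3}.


K_6 has 6!/(2^{3}·3!) = 15 labelled perfect matchings.
For each such perfect matching H, let X_H = 1 if all 3 edges of H are present in G. Then P[X_H = 1] = p^{3} = (5/6)^{3} = 125/216.
By linearity: E[X] = Σ_H E[X_H] = 15 · p^{3} = 15 · 125/216 = 625/72.
Numerically: E[X] ≈ 8.68.

E[X] = 15 · (5/6)^{3} = 625/72 ≈ 8.68.


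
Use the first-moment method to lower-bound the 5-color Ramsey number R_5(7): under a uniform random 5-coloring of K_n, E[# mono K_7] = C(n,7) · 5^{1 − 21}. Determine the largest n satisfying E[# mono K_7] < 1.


We need C(n, 7) · 5^{1 − 21} < 1, i.e. C(n, 7) < 5^{21 − 1} = 95367431640625.
Check values of n near the boundary:
  n = 337: C(337, 7) = 91989916924632; 91989916924632 < 95367431640625? YES
  n = 338: C(338, 7) = 93935323022736; 93935323022736 < 95367431640625? YES
  n = 339: C(339, 7) = 95915887062372; 95915887062372 < 95367431640625? NO
  n = 340: C(340, 7) = 97932136940560; 97932136940560 < 95367431640625? NO
  n = 341: C(341, 7) = 99984606876440; 99984606876440 < 95367431640625? NO
The largest n with C(n, 7) < 95367431640625 is n = 338 (where E[X] = 93935323022736/95367431640625 ≈ 0.985). Hence R_5(7) > 338, i.e. R_5(7) ≥ 339.

Largest n = 338; hence R_5(7) > 338.


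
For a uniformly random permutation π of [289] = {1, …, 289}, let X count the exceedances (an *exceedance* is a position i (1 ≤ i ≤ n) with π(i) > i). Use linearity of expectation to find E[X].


Write X = Σ_{i=1}^{289} X_i, where X_i = 1_{π(i) > i}.
For each fixed i, π(i) is uniform over {1, …, 289} (marginal of a uniform permutation), so P[π(i) > i] = (n − i)/n. Summing: Σ_{i=1}^{289} (n − i)/n = (0 + 1 + … + 288)/289 = 289(289 − 1)/(2·289) = (289 − 1)/2.
Hence E[X] = Σ_{i=1}^{289} (289 − i)/289 = 144 ≈ 144.000000.

E[X] = 144 = 144.000000.


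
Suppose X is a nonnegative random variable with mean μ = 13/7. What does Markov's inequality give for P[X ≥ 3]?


μ = E[X] = 13/7, a = 3.
Markov: P[X ≥ 3] ≤ μ/a = (13/7)/3 = 13/21.
Numerically: ≈ 0.61905.
(Since a = 3 > μ = 1.85714, the bound 13/21 is < 1 and informative.)

P[X ≥ 3] ≤ 13/21 ≈ 0.61905.


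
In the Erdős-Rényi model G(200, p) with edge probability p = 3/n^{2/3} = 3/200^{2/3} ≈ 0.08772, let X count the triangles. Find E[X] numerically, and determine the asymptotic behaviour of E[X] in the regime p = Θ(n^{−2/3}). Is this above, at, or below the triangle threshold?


Number of potential triangles: C(200, 3) = 1313400.
Each occurs with probability p³ ≈ (0.08772)³ ≈ 6.750000e-04.
By linearity: E[X] = C(200, 3)·p³ ≈ 1313400 · 6.750000e-04 ≈ 886.5450.
Since α = 2/3 < 1, p = c/n^{2/3} ≫ 1/n is above the triangle threshold p ~ 1/n. Asymptotically E[X] ~ (c³/6)·n^{3(1−α)} = (3³/6)·n^{1} → ∞; triangles are abundant w.h.p.

E[X] ≈ 886.5450; in regime p = Θ(1/n^{2/3}) E[X] diverges (above the triangle threshold p ~ 1/n).


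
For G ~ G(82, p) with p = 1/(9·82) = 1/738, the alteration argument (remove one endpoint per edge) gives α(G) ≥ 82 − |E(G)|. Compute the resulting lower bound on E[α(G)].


E[|E(G)|] = C(82, 2)·p = 3321 · (1/738) = 9/2.
E[α(G)] ≥ n − E[|E(G)|] = 82 − 9/2 = 155/2.
Numerically: ≈ 77.5000.
(This is only a lower bound; the true E[α(G)] may be larger.)

E[α(G)] ≥ 155/2 ≈ 77.5000.


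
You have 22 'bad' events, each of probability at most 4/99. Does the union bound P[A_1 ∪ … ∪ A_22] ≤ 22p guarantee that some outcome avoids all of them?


Union bound: P[∪_{i=1}^{22} A_i] ≤ Σ_i P[A_i] ≤ 22·p = 22·(4/99) = 8/9.
Numerically: 8/9 ≈ 0.8888889.
Is 8/9 < 1? YES.
Since P[∪ A_i] ≤ 8/9 < 1, the complement has P[∩ A_i^c] ≥ 1 − 8/9 = 1/9 > 0, so some outcome avoids every A_i.

22·p = 8/9 ≈ 0.8888889; existence CERTIFIED by the union bound.


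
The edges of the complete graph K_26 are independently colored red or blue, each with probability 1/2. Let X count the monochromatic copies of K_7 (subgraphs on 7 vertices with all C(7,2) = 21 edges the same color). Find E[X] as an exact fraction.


Let X = Σ_S X_S over the C(26, 7) = 657800 subsets S of size 7, where X_S = 1 if the K_7 on S is monochromatic.
For a fixed S, the K_7 on S has C(7, 2) = 21 edges. P[all 21 edges red] = (1/2)^21, and likewise for blue, so P[monochromatic] = 2·(1/2)^21 = 2^{1 − 21} = 1/1048576.
Summing: E[X] = C(26, 7) · 2^{1 − 21} = 657800 · 1/1048576 = 82225/131072.
Numerically: E[X] ≈ 0.62733.

E[X] = C(26,7)·2^(1−C(7,2)) = 82225/131072 ≈ 0.62733.


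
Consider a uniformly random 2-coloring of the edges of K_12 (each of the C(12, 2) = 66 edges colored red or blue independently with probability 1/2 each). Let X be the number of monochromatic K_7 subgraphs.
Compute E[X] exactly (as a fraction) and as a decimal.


Let X = Σ_S X_S over the C(12, 7) = 792 subsets S of size 7, where X_S = 1 if the K_7 on S is monochromatic.
For a fixed S, the K_7 on S has C(7, 2) = 21 edges. P[all 21 edges red] = (1/2)^21, and likewise for blue, so P[monochromatic] = 2·(1/2)^21 = 2^{1 − 21} = 1/1048576.
By linearity of expectation: E[X] = C(12, 7) · 2^{1 − 21} = 792 · 1/1048576 = 99/131072.
Numerically: E[X] ≈ 0.000755.

E[X] = C(12,7)·2^(1−C(7,2)) = 99/131072 ≈ 0.000755.


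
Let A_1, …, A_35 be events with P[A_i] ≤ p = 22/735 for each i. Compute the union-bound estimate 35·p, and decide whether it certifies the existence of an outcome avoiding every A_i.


Union bound: P[∪_{i=1}^{35} A_i] ≤ Σ_i P[A_i] ≤ 35·p = 35·(22/735) = 22/21.
Numerically: 22/21 ≈ 1.047619.
Is 22/21 < 1? NO.
Since the bound 22/21 is ≥ 1, the union bound is uninformative here; it does NOT by itself certify existence.

35·p = 22/21 ≈ 1.047619; existence NOT certified by the union bound.


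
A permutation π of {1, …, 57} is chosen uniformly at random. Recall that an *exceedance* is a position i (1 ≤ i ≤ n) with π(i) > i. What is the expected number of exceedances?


Write X = Σ_{i=1}^{57} X_i, where X_i = 1_{π(i) > i}.
For each fixed i, π(i) is uniform over {1, …, 57} (marginal of a uniform permutation), so P[π(i) > i] = (n − i)/n. Summing: Σ_{i=1}^{57} (n − i)/n = (0 + 1 + … + 56)/57 = 57(57 − 1)/(2·57) = (57 − 1)/2.
Hence E[X] = Σ_{i=1}^{57} (57 − i)/57 = 28 ≈ 28.00000.

E[X] = 28 = 28.00000.


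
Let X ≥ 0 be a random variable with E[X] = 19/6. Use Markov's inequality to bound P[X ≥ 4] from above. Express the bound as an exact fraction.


μ = E[X] = 19/6, a = 4.
Markov: P[X ≥ 4] ≤ μ/a = (19/6)/4 = 19/24.
Numerically: ≈ 0.791667.
(Since a = 4 > μ = 3.166667, the bound 19/24 is < 1 and informative.)

P[X ≥ 4] ≤ 19/24 ≈ 0.791667.


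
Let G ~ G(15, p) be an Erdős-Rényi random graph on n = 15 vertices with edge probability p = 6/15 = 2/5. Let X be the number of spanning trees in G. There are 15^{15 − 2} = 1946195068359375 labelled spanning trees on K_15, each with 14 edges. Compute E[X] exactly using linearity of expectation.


K_15 has 15^{15 − 2} = 1946195068359375 labelled spanning trees.
For each such spanning tree H, let X_H = 1 if all 14 edges of H are present in G. Then P[X_H = 1] = p^{14} = (2/5)^{14} = 16384/6103515625.
Summing the indicators: E[X] = Σ_H E[X_H] = 1946195068359375 · p^{14} = 1946195068359375 · 16384/6103515625 = 26121388032/5.
Numerically: E[X] ≈ 5.2243e+09.

E[X] = 1946195068359375 · (2/5)^{14} = 26121388032/5 ≈ 5.2243e+09.


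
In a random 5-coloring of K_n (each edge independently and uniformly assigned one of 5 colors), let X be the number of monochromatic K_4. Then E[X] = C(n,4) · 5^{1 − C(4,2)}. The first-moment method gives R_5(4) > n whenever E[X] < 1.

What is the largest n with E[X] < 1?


We need C(n, 4) · 5^{1 − 6} < 1, i.e. C(n, 4) < 5^{6 − 1} = 3125.
Check values of n near the boundary:
  n = 13: C(13, 4) = 715; 715 < 3125? YES
  n = 14: C(14, 4) = 1001; 1001 < 3125? YES
  n = 15: C(15, 4) = 1365; 1365 < 3125? YES
  n = 16: C(16, 4) = 1820; 1820 < 3125? YES
  n = 17: C(17, 4) = 2380; 2380 < 3125? YES
  n = 18: C(18, 4) = 3060; 3060 < 3125? YES
  n = 19: C(19, 4) = 3876; 3876 < 3125? NO
The largest n with C(n, 4) < 3125 is n = 18 (where E[X] = 612/625 ≈ 0.979). Hence R_5(4) > 18, i.e. R_5(4) ≥ 19.

Largest n = 18; hence R_5(4) > 18.


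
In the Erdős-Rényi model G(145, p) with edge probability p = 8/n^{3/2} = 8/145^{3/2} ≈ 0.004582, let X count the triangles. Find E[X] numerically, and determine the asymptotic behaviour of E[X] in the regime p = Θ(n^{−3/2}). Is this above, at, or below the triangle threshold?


Number of potential triangles: C(145, 3) = 497640.
Each occurs with probability p³ ≈ (0.004582)³ ≈ 9.618646e-08.
By linearity: E[X] = C(145, 3)·p³ ≈ 497640 · 9.618646e-08 ≈ 0.0479.
Since α = 3/2 > 1, p = c/n^{3/2} = o(1/n) is below the triangle threshold p ~ 1/n. Asymptotically E[X] ~ (c³/6)·n^{3(1−α)} = (8³/6)·n^{-1.5} → 0, so by Markov's inequality G has no triangles w.h.p.

E[X] ≈ 0.0479; in regime p = Θ(1/n^{3/2}) E[X] tends to 0 (below the triangle threshold p ~ 1/n).


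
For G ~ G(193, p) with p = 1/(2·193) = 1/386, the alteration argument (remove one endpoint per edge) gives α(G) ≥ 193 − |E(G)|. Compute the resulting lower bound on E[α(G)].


E[|E(G)|] = C(193, 2)·p = 18528 · (1/386) = 48.
E[α(G)] ≥ n − E[|E(G)|] = 193 − 48 = 145.
Numerically: ≈ 145.00000.
(This is only a lower bound; the true E[α(G)] may be larger.)

E[α(G)] ≥ 145 ≈ 145.00000.


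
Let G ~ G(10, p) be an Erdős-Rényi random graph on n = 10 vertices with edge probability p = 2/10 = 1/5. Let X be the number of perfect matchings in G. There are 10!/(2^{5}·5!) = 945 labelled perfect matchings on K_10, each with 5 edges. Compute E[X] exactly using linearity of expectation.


K_10 has 10!/(2^{5}·5!) = 945 labelled perfect matchings.
For each such perfect matching H, let X_H = 1 if all 5 edges of H are present in G. Then P[X_H = 1] = p^{5} = (1/5)^{5} = 1/3125.
By linearity: E[X] = Σ_H E[X_H] = 945 · p^{5} = 945 · 1/3125 = 189/625.
Numerically: E[X] ≈ 0.3024.

E[X] = 945 · (1/5)^{5} = 189/625 ≈ 0.3024.


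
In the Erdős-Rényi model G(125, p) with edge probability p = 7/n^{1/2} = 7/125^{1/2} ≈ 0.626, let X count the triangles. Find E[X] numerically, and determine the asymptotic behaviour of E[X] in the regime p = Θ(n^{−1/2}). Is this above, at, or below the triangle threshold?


Number of potential triangles: C(125, 3) = 317750.
Each occurs with probability p³ ≈ (0.626)³ ≈ 2.45431e-01.
By linearity: E[X] = C(125, 3)·p³ ≈ 317750 · 2.45431e-01 ≈ 77985.643.
Since α = 1/2 < 1, p = c/n^{1/2} ≫ 1/n is above the triangle threshold p ~ 1/n. Asymptotically E[X] ~ (c³/6)·n^{3(1−α)} = (7³/6)·n^{1.5} → ∞; triangles are abundant w.h.p.

E[X] ≈ 77985.643; in regime p = Θ(1/n^{1/2}) E[X] diverges (above the triangle threshold p ~ 1/n).


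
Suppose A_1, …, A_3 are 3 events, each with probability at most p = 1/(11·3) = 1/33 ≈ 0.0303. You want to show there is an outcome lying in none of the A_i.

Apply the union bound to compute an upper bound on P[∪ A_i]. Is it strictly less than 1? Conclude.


Union bound: P[∪_{i=1}^{3} A_i] ≤ Σ_i P[A_i] ≤ 3·p = 3·(1/33) = 1/11.
Numerically: 1/11 ≈ 0.0909.
Is 1/11 < 1? YES.
Since P[∪ A_i] ≤ 1/11 < 1, the complement has P[∩ A_i^c] ≥ 1 − 1/11 = 10/11 > 0, so some outcome avoids every A_i.

3·p = 1/11 ≈ 0.0909; existence CERTIFIED by the union bound.


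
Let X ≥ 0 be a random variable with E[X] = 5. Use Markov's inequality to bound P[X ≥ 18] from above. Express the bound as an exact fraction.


μ = E[X] = 5, a = 18.
Markov: P[X ≥ 18] ≤ μ/a = (5)/18 = 5/18.
Numerically: ≈ 0.27778.
(Since a = 18 > μ = 5.00000, the bound 5/18 is < 1 and informative.)

P[X ≥ 18] ≤ 5/18 ≈ 0.27778.


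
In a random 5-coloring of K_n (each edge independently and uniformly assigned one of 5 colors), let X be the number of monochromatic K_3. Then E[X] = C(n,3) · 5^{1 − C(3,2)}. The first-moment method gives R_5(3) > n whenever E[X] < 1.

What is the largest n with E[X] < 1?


We need C(n, 3) · 5^{1 − 3} < 1, i.e. C(n, 3) < 5^{3 − 1} = 25.
Check values of n near the boundary:
  n = 3: C(3, 3) = 1; 1 < 25? YES
  n = 4: C(4, 3) = 4; 4 < 25? YES
  n = 5: C(5, 3) = 10; 10 < 25? YES
  n = 6: C(6, 3) = 20; 20 < 25? YES
  n = 7: C(7, 3) = 35; 35 < 25? NO
  n = 8: C(8, 3) = 56; 56 < 25? NO
The largest n with C(n, 3) < 25 is n = 6 (where E[X] = 4/5 ≈ 0.800). Hence R_5(3) > 6, i.e. R_5(3) ≥ 7.

Largest n = 6; hence R_5(3) > 6.


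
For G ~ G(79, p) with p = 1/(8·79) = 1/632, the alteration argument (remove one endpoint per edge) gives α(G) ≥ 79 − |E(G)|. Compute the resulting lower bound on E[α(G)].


E[|E(G)|] = C(79, 2)·p = 3081 · (1/632) = 39/8.
E[α(G)] ≥ n − E[|E(G)|] = 79 − 39/8 = 593/8.
Numerically: ≈ 74.125.
(This is only a lower bound; the true E[α(G)] may be larger.)

E[α(G)] ≥ 593/8 ≈ 74.125.


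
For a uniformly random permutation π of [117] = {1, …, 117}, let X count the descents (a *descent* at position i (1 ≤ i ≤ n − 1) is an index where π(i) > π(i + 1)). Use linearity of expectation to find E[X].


Write X = Σ X_I over i = 1, …, 116, with X_I the indicator of one descent.
There are 116 indicators.
For each fixed i, the pair (π(i), π(i+1)) is a uniformly random ordered pair of distinct values from {1, …, 117}; by symmetry P[π(i) > π(i+1)] = 1/2.
By linearity: E[X] = 116 · (1/2) = (117 − 1) · (1/2) = 58 ≈ 58.00000.

E[X] = 58 = 58.00000.


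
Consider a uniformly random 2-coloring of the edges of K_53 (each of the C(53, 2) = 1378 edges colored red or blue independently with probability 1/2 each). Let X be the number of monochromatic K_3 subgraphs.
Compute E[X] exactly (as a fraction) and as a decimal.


Let X = Σ_S X_S over the C(53, 3) = 23426 subsets S of size 3, where X_S = 1 if the K_3 on S is monochromatic.
For a fixed S, the K_3 on S has C(3, 2) = 3 edges. P[all 3 edges red] = (1/2)^3, and likewise for blue, so P[monochromatic] = 2·(1/2)^3 = 2^{1 − 3} = 1/4.
Summing: E[X] = C(53, 3) · 2^{1 − 3} = 23426 · 1/4 = 11713/2.
Numerically: E[X] ≈ 5856.500000.

E[X] = C(53,3)·2^(1−C(3,2)) = 11713/2 ≈ 5856.500000.
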